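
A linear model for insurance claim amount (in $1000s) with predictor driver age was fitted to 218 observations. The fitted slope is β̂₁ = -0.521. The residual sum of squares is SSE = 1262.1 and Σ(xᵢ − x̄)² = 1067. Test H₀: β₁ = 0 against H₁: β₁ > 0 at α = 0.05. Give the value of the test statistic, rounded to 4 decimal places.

MSE = SSE/(n − 2) = 1262.1/216 = 5.84306.
SE(β̂₁) = √(MSE/Sₓₓ) = √(5.84306/1067) = 0.074001.
t = -0.521 / 0.074001 = -7.0404.
df = n − 2 = 216.
One-sided p ≈ 1.0000, which is ≥ 0.05, so fail to reject H₀.
The data do not give significant evidence that the true slope on driver age is positive.

t = -7.0404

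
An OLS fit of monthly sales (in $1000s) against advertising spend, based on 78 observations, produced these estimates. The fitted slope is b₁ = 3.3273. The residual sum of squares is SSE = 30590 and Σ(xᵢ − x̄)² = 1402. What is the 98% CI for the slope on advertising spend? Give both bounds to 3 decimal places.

(2.054, 4.601)

MSE = SSE/(n − 2) = 30590/76 = 402.5.
SE(b₁) = √(MSE/Sₓₓ) = √(402.5/1402) = 0.535808.
df = n − 2 = 76.
t* = t_{0.01, 76} = 2.37642.
Margin = t* × SE = 2.37642 × 0.535808 = 1.27330.
CI: 3.3273 ± 1.27330 → (2.054, 4.601).
With 98% confidence, each one-unit increase in advertising spend is associated with a change of between 2.054 and 4.601 $1000s in monthly sales.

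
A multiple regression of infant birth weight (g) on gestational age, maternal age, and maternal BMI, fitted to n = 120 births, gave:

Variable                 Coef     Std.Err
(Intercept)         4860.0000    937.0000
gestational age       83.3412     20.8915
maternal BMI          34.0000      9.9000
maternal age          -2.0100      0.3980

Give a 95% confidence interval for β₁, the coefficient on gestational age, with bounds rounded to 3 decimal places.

Read off: b = 83.3412, SE = 20.8915 for gestational age.
df = n − k − 1 = 120 − 3 − 1 = 116.
t* = t_{0.025, 116} = 1.980626.
Margin = t* × SE = 1.980626 × 20.8915 = 41.37825.
CI: 83.3412 ± 41.37825 → (41.963, 124.719).

(41.963, 124.719)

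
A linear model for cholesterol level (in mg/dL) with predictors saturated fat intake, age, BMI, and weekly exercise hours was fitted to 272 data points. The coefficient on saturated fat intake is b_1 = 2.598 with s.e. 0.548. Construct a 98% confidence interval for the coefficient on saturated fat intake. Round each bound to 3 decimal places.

(1.315, 3.881)

df = n − k − 1 = 272 − 4 − 1 = 267.
t* = t_{0.01, 267} = 2.340395.
Margin = t* × SE = 2.340395 × 0.548 = 1.28254.
CI: 2.598 ± 1.28254 → (1.315, 3.881).
With 98% confidence, each one-unit increase in saturated fat intake is associated with a change of between 1.315 and 3.881 mg/dL in cholesterol level, holding the other predictors fixed.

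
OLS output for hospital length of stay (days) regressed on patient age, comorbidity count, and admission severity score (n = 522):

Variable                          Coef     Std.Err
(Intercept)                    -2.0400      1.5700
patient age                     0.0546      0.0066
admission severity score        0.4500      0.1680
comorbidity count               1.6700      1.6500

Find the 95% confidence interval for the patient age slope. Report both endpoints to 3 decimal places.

Read off: b = 0.0546, SE = 0.0066 for patient age.
df = n − k − 1 = 522 − 3 − 1 = 518.
t* = t_{0.025, 518} = 1.964554.
Margin = t* × SE = 1.964554 × 0.0066 = 0.01297.
CI: 0.0546 ± 0.01297 → (0.042, 0.068).

(0.042, 0.068)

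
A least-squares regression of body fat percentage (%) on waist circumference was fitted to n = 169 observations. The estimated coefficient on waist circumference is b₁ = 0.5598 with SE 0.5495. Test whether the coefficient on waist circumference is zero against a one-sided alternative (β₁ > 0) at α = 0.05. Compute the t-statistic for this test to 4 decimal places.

H₀: β₁ = 0 vs H₁: β₁ > 0.
t = (b₁ − β₁⁰)/SE = 0.5598 / 0.5495 = 1.0187.
df = n − 2 = 169 − 2 = 167.
One-sided p ≈ 0.1549, which is ≥ 0.05, so fail to reject H₀.
The data do not give significant evidence that the true slope on waist circumference is positive.

t = 1.0187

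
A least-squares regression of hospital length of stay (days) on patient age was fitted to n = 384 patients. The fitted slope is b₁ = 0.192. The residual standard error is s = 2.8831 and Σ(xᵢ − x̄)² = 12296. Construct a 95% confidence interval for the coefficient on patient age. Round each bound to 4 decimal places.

(0.1409, 0.2431)

SE(b₁) = s/√Sₓₓ = 2.8831/√12296 = 0.0260003.
df = n − 2 = 382.
t* = t_{0.025, 382} = 1.966194.
Margin = t* × SE = 1.966194 × 0.0260003 = 0.051122.
CI: 0.192 ± 0.051122 → (0.1409, 0.2431).
With 95% confidence, each one-unit increase in patient age is associated with a change of between 0.1409 and 0.2431 days in hospital length of stay.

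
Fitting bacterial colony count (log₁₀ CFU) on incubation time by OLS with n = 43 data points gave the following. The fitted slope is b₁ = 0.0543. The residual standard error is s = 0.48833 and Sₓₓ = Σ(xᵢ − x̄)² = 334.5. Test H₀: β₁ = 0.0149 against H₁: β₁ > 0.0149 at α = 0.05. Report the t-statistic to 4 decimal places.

t = 1.4756

SE(b₁) = s/√Sₓₓ = 0.48833/√334.5 = 0.0267003.
t = (0.0543 − 0.0149) / 0.0267003 = 1.4756.
df = n − 2 = 41.
One-sided p ≈ 0.0738, which is ≥ 0.05, so fail to reject H₀.
The data do not give significant evidence that the true slope on incubation time exceeds 0.0149 log₁₀ CFU per unit.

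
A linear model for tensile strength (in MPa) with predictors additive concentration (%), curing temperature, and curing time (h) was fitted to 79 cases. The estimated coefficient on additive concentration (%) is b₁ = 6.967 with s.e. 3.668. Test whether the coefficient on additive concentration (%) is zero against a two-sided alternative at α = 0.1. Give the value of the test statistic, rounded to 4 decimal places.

H₀: β₁ = 0 vs H₁: β₁ ≠ 0.
t = (b₁ − β₁⁰)/SE = 6.967 / 3.668 = 1.8994.
df = n − k − 1 = 79 − 3 − 1 = 75.
Two-sided p ≈ 0.0614, which is < 0.1, so reject H₀.
There is evidence that additive concentration (%) is associated with tensile strength, holding the other predictors fixed.

t = 1.8994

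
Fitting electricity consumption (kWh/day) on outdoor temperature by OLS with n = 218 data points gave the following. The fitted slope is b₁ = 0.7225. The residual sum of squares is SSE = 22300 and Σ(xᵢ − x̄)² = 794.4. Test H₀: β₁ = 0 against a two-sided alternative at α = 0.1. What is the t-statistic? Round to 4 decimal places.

MSE = SSE/(n − 2) = 22300/216 = 103.241.
SE(b₁) = √(MSE/Sₓₓ) = √(103.241/794.4) = 0.360501.
t = 0.7225 / 0.360501 = 2.0042.
df = n − 2 = 216.
Two-sided p ≈ 0.0463, which is < 0.1, so reject H₀.
There is evidence that outdoor temperature is associated with electricity consumption.

t = 2.0042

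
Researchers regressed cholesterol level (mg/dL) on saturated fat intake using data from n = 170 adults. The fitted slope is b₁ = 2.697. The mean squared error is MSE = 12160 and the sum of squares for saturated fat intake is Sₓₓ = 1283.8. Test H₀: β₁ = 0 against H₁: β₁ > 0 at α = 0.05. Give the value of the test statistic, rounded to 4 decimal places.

t = 0.8763

SE(b₁) = √(MSE/Sₓₓ) = √(12160/1283.8) = 3.07764.
t = 2.697 / 3.07764 = 0.8763.
df = n − 2 = 168.
One-sided p ≈ 0.1911, which is ≥ 0.05, so fail to reject H₀.
The data do not give significant evidence that the true slope on saturated fat intake is positive.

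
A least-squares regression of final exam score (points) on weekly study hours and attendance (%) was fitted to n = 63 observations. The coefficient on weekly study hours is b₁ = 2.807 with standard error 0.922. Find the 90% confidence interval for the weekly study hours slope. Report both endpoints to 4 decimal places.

(1.2667, 4.3473)

df = n − k − 1 = 63 − 2 − 1 = 60.
t* = t_{0.05, 60} = 1.670649.
Margin = t* × SE = 1.670649 × 0.922 = 1.540338.
CI: 2.807 ± 1.540338 → (1.2667, 4.3473).
With 90% confidence, each one-unit increase in weekly study hours is associated with a change of between 1.2667 and 4.3473 points in final exam score, holding the other predictors fixed.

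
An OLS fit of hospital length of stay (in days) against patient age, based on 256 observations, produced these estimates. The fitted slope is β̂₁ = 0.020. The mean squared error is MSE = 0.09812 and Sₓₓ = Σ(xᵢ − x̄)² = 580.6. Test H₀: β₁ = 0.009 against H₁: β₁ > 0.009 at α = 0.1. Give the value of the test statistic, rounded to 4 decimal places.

SE(β̂₁) = √(MSE/Sₓₓ) = √(0.09812/580.6) = 0.0129999.
t = (0.020 − 0.009) / 0.0129999 = 0.8462.
df = n − 2 = 254.
One-sided p ≈ 0.1991, which is ≥ 0.1, so fail to reject H₀.
The data do not give significant evidence that the true slope on patient age exceeds 0.009 days per unit.

t = 0.8462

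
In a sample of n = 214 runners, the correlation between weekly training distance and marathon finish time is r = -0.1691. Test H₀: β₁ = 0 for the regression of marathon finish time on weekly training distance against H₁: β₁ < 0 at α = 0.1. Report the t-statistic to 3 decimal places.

t = r·√(n − 2)/√(1 − r²) = -0.1691·√212/√0.971405 = -2.498.
df = n − 2 = 212.
One-sided p ≈ 0.0066, which is < 0.1, so reject H₀.
There is evidence of a linear association between weekly training distance and marathon finish time.

t = -2.498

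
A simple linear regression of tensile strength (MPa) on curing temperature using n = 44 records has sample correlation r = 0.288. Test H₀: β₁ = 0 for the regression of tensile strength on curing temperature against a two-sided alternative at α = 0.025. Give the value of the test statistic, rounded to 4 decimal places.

t = r·√(n − 2)/√(1 − r²) = 0.288·√42/√0.917056 = 1.9490.
df = n − 2 = 42.
Two-sided p ≈ 0.0580, which is ≥ 0.025, so fail to reject H₀.
The data do not give significant evidence of a linear association between curing temperature and tensile strength.

t = 1.9490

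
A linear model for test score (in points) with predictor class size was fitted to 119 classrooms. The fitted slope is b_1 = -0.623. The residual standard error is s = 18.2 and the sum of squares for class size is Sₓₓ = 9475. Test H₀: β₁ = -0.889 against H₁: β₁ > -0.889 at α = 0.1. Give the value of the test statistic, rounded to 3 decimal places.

t = 1.423

SE(b_1) = s/√Sₓₓ = 18.2/√9475 = 0.186974.
t = (-0.623 − (-0.889)) / 0.186974 = 1.423.
df = n − 2 = 117.
One-sided p ≈ 0.0787, which is < 0.1, so reject H₀.
There is evidence that the true slope on class size exceeds -0.889 points per unit.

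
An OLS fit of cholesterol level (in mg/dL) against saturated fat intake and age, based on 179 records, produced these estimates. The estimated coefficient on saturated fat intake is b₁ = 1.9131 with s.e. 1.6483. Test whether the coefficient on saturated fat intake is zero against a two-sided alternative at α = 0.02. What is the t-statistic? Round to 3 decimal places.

H₀: β₁ = 0 vs H₁: β₁ ≠ 0.
t = (b₁ − β₁⁰)/SE = 1.9131 / 1.6483 = 1.161.
df = n − k − 1 = 179 − 2 − 1 = 176.
Two-sided p ≈ 0.2474, which is ≥ 0.02, so fail to reject H₀.
The data do not give significant evidence of an association between saturated fat intake and cholesterol level, after adjusting for the other predictors.

t = 1.161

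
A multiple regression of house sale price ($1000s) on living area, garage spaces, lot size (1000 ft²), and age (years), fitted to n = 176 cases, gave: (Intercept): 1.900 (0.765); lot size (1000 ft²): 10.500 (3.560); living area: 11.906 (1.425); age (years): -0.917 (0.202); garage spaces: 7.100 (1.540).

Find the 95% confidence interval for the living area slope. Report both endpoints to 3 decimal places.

(9.093, 14.719)

Read off: b = 11.906, SE = 1.425 for living area.
df = n − k − 1 = 176 − 4 − 1 = 171.
t* = t_{0.025, 171} = 1.973934.
Margin = t* × SE = 1.973934 × 1.425 = 2.81286.
CI: 11.906 ± 2.81286 → (9.093, 14.719).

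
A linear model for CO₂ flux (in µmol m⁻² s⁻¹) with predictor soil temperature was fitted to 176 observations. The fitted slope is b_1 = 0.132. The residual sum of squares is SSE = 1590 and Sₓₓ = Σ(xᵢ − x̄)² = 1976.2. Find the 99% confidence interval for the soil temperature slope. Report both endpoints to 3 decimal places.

MSE = SSE/(n − 2) = 1590/174 = 9.13793.
SE(b_1) = √(MSE/Sₓₓ) = √(9.13793/1976.2) = 0.0679999.
df = n − 2 = 174.
t* = t_{0.005, 174} = 2.604379.
Margin = t* × SE = 2.604379 × 0.0679999 = 0.17710.
CI: 0.132 ± 0.17710 → (-0.045, 0.309).
With 99% confidence, each one-unit increase in soil temperature is associated with a change of between -0.045 and 0.309 µmol m⁻² s⁻¹ in CO₂ flux.

(-0.045, 0.309)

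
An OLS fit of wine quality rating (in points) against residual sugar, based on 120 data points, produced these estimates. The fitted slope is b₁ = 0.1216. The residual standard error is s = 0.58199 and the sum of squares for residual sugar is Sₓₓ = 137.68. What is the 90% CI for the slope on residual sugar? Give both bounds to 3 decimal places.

(0.039, 0.204)

SE(b₁) = s/√Sₓₓ = 0.58199/√137.68 = 0.0495998.
df = n − 2 = 118.
t* = t_{0.05, 118} = 1.65787.
Margin = t* × SE = 1.65787 × 0.0495998 = 0.08223.
CI: 0.1216 ± 0.08223 → (0.039, 0.204).
With 90% confidence, each one-unit increase in residual sugar is associated with a change of between 0.039 and 0.204 points in wine quality rating.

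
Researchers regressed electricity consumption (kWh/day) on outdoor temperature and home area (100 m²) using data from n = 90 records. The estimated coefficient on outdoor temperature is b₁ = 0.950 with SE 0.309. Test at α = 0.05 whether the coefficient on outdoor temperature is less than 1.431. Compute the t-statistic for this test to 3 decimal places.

t = -1.557

H₀: β₁ = 1.431 vs H₁: β₁ < 1.431.
t = (b₁ − β₁⁰)/SE = (0.950 − 1.431) / 0.309 = -1.557.
df = n − k − 1 = 90 − 2 − 1 = 87.
One-sided p ≈ 0.0616, which is ≥ 0.05, so fail to reject H₀.
The data do not give significant evidence that the true slope on outdoor temperature is below 1.431 kWh/day per unit, holding the other predictors fixed.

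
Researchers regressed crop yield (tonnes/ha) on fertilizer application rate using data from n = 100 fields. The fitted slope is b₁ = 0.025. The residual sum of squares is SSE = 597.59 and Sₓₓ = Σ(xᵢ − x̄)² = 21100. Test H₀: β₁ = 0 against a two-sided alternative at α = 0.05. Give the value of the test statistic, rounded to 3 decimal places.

MSE = SSE/(n − 2) = 597.59/98 = 6.09786.
SE(b₁) = √(MSE/Sₓₓ) = √(6.09786/21100) = 0.0169999.
t = 0.025 / 0.0169999 = 1.471.
df = n − 2 = 98.
Two-sided p ≈ 0.1446, which is ≥ 0.05, so fail to reject H₀.
The data do not give significant evidence of an association between fertilizer application rate and crop yield.

t = 1.471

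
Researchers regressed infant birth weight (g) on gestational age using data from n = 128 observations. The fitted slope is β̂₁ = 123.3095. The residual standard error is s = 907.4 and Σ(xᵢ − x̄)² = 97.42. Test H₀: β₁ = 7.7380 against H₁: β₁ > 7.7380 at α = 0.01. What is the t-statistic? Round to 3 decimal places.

t = 1.257

SE(β̂₁) = s/√Sₓₓ = 907.4/√97.42 = 91.9337.
t = (123.3095 − 7.7380) / 91.9337 = 1.257.
df = n − 2 = 126.
One-sided p ≈ 0.1055, which is ≥ 0.01, so fail to reject H₀.
The data do not give significant evidence that the true slope on gestational age exceeds 7.7380 g per unit.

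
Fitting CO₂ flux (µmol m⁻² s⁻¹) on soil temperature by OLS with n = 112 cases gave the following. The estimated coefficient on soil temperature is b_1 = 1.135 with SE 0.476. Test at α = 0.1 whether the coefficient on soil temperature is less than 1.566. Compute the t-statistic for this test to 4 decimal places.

H₀: β₁ = 1.566 vs H₁: β₁ < 1.566.
t = (b_1 − β₁⁰)/SE = (1.135 − 1.566) / 0.476 = -0.9055.
df = n − 2 = 112 − 2 = 110.
One-sided p ≈ 0.1836, which is ≥ 0.1, so fail to reject H₀.
The data do not give significant evidence that the true slope on soil temperature is below 1.566 µmol m⁻² s⁻¹ per unit.

t = -0.9055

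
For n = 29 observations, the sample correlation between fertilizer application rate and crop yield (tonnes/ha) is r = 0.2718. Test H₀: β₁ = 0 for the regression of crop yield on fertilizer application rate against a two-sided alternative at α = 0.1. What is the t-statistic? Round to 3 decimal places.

t = 1.468

t = r·√(n − 2)/√(1 − r²) = 0.2718·√27/√0.926125 = 1.468.
df = n − 2 = 27.
Two-sided p ≈ 0.1538, which is ≥ 0.1, so fail to reject H₀.
The data do not give significant evidence of a linear association between fertilizer application rate and crop yield.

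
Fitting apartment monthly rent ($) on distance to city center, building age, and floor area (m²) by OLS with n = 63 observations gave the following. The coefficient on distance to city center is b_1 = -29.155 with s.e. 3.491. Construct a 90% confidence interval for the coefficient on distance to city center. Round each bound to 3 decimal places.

df = n − k − 1 = 63 − 3 − 1 = 59.
t* = t_{0.05, 59} = 1.671093.
Margin = t* × SE = 1.671093 × 3.491 = 5.83379.
CI: -29.155 ± 5.83379 → (-34.989, -23.321).
With 90% confidence, each one-unit increase in distance to city center is associated with a change of between -34.989 and -23.321 $ in apartment monthly rent, holding the other predictors fixed.

(-34.989, -23.321)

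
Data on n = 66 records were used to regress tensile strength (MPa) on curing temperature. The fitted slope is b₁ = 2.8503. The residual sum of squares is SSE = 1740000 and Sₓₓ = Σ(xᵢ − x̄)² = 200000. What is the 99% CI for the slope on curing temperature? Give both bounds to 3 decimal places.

MSE = SSE/(n − 2) = 1740000/64 = 27187.5.
SE(b₁) = √(MSE/Sₓₓ) = √(27187.5/200000) = 0.368697.
df = n − 2 = 64.
t* = t_{0.005, 64} = 2.654854.
Margin = t* × SE = 2.654854 × 0.368697 = 0.97884.
CI: 2.8503 ± 0.97884 → (1.871, 3.829).
With 99% confidence, each one-unit increase in curing temperature is associated with a change of between 1.871 and 3.829 MPa in tensile strength.

(1.871, 3.829)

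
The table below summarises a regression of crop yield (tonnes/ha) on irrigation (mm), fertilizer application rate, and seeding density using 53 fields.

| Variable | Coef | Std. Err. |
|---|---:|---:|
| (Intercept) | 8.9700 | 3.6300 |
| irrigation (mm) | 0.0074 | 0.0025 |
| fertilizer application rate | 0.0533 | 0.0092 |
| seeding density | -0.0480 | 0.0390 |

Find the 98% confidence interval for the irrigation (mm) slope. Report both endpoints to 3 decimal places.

(0.001, 0.013)

Read off: b = 0.0074, SE = 0.0025 for irrigation (mm).
df = n − k − 1 = 53 − 3 − 1 = 49.
t* = t_{0.01, 49} = 2.404892.
Margin = t* × SE = 2.404892 × 0.0025 = 0.00601.
CI: 0.0074 ± 0.00601 → (0.001, 0.013).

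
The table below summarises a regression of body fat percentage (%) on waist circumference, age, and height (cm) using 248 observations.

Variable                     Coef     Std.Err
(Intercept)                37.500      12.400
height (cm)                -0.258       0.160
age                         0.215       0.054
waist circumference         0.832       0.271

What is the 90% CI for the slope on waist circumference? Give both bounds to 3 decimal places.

(0.385, 1.279)

Read off: b = 0.832, SE = 0.271 for waist circumference.
df = n − k − 1 = 248 − 3 − 1 = 244.
t* = t_{0.05, 244} = 1.651123.
Margin = t* × SE = 1.651123 × 0.271 = 0.44745.
CI: 0.832 ± 0.44745 → (0.385, 1.279).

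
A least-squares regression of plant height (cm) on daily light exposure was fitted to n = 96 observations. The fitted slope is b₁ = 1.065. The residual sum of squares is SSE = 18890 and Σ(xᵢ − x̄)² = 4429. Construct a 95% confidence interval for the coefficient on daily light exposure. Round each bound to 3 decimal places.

(0.642, 1.488)

MSE = SSE/(n − 2) = 18890/94 = 200.957.
SE(b₁) = √(MSE/Sₓₓ) = √(200.957/4429) = 0.21301.
df = n − 2 = 94.
t* = t_{0.025, 94} = 1.985523.
Margin = t* × SE = 1.985523 × 0.21301 = 0.42294.
CI: 1.065 ± 0.42294 → (0.642, 1.488).
With 95% confidence, each one-unit increase in daily light exposure is associated with a change of between 0.642 and 1.488 cm in plant height.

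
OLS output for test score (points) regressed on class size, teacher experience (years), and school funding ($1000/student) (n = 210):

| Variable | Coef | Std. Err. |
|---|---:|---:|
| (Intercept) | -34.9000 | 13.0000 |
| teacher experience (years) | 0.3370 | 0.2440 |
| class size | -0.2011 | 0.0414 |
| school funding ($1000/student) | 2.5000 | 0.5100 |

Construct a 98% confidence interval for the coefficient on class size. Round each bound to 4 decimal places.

Read off: b = -0.2011, SE = 0.0414 for class size.
df = n − k − 1 = 210 − 3 − 1 = 206.
t* = t_{0.01, 206} = 2.344586.
Margin = t* × SE = 2.344586 × 0.0414 = 0.097066.
CI: -0.2011 ± 0.097066 → (-0.2982, -0.1040).

(-0.2982, -0.1040)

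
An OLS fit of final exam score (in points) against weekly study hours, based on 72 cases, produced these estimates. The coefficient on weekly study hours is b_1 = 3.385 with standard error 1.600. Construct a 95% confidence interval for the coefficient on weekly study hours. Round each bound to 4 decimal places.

df = n − 2 = 72 − 2 = 70.
t* = t_{0.025, 70} = 1.994437.
Margin = t* × SE = 1.994437 × 1.600 = 3.191099.
CI: 3.385 ± 3.191099 → (0.1939, 6.5761).
With 95% confidence, each one-unit increase in weekly study hours is associated with a change of between 0.1939 and 6.5761 points in final exam score.

(0.1939, 6.5761)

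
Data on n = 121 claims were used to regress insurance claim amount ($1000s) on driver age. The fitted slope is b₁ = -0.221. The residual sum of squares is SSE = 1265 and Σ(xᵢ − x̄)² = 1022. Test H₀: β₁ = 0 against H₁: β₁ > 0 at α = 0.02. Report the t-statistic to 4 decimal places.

MSE = SSE/(n − 2) = 1265/119 = 10.6303.
SE(b₁) = √(MSE/Sₓₓ) = √(10.6303/1022) = 0.101987.
t = -0.221 / 0.101987 = -2.1669.
df = n − 2 = 119.
One-sided p ≈ 0.9839, which is ≥ 0.02, so fail to reject H₀.
The data do not give significant evidence that the true slope on driver age is positive.

t = -2.1669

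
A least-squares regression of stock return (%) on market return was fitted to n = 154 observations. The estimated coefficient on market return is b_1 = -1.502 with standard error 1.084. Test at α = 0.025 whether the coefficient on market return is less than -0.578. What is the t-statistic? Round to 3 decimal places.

t = -0.852

H₀: β₁ = -0.578 vs H₁: β₁ < -0.578.
t = (b_1 − β₁⁰)/SE = (-1.502 − (-0.578)) / 1.084 = -0.852.
df = n − 2 = 154 − 2 = 152.
One-sided p ≈ 0.1977, which is ≥ 0.025, so fail to reject H₀.
The data do not give significant evidence that the true slope on market return is below -0.578 % per unit.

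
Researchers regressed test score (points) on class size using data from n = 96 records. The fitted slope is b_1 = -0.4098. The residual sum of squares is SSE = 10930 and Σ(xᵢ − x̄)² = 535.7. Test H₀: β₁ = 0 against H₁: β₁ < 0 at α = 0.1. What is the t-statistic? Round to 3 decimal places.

t = -0.880

MSE = SSE/(n − 2) = 10930/94 = 116.277.
SE(b_1) = √(MSE/Sₓₓ) = √(116.277/535.7) = 0.465892.
t = -0.4098 / 0.465892 = -0.880.
df = n − 2 = 94.
One-sided p ≈ 0.1907, which is ≥ 0.1, so fail to reject H₀.
The data do not give significant evidence that the true slope on class size is negative.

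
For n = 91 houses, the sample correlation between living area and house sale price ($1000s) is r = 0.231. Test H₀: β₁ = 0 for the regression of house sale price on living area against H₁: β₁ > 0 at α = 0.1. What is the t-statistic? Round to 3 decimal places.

t = 2.240

t = r·√(n − 2)/√(1 − r²) = 0.231·√89/√0.946639 = 2.240.
df = n − 2 = 89.
One-sided p ≈ 0.0138, which is < 0.1, so reject H₀.
There is evidence of a linear association between living area and house sale price.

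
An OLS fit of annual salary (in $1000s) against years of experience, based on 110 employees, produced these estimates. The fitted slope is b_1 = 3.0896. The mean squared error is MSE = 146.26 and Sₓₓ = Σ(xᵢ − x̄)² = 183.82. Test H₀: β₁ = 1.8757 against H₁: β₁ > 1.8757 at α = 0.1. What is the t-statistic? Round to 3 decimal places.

t = 1.361

SE(b_1) = √(MSE/Sₓₓ) = √(146.26/183.82) = 0.892003.
t = (3.0896 − 1.8757) / 0.892003 = 1.361.
df = n − 2 = 108.
One-sided p ≈ 0.0882, which is < 0.1, so reject H₀.
There is evidence that the true slope on years of experience exceeds 1.8757 $1000s per unit.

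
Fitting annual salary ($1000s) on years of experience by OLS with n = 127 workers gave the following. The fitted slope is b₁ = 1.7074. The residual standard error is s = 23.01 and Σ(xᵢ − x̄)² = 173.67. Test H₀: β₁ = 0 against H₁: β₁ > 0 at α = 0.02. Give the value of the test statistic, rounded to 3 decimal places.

t = 0.978

SE(b₁) = s/√Sₓₓ = 23.01/√173.67 = 1.74604.
t = 1.7074 / 1.74604 = 0.978.
df = n − 2 = 125.
One-sided p ≈ 0.1650, which is ≥ 0.02, so fail to reject H₀.
The data do not give significant evidence that the true slope on years of experience is positive.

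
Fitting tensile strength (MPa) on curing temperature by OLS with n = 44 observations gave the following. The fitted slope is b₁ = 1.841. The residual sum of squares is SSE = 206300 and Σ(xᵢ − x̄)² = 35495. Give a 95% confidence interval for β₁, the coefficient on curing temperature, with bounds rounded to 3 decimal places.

MSE = SSE/(n − 2) = 206300/42 = 4911.9.
SE(b₁) = √(MSE/Sₓₓ) = √(4911.9/35495) = 0.371999.
df = n − 2 = 42.
t* = t_{0.025, 42} = 2.018082.
Margin = t* × SE = 2.018082 × 0.371999 = 0.75072.
CI: 1.841 ± 0.75072 → (1.090, 2.592).
With 95% confidence, each one-unit increase in curing temperature is associated with a change of between 1.090 and 2.592 MPa in tensile strength.

(1.090, 2.592)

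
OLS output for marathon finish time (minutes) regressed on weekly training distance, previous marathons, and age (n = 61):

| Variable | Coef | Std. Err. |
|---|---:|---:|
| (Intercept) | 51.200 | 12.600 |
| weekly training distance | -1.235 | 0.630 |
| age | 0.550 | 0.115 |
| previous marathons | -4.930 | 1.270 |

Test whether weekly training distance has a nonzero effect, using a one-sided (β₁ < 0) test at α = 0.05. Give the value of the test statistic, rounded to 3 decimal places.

Read off: b = -1.235, SE = 0.630 for weekly training distance.
H₀: β₁ = 0 vs H₁: β₁ < 0.
t = -1.235 / 0.630 = -1.960.
df = n − k − 1 = 61 − 3 − 1 = 57.
One-sided p ≈ 0.0274, which is < 0.05, so reject H₀.
There is evidence that the true slope on weekly training distance is negative, holding the other predictors fixed.

t = -1.960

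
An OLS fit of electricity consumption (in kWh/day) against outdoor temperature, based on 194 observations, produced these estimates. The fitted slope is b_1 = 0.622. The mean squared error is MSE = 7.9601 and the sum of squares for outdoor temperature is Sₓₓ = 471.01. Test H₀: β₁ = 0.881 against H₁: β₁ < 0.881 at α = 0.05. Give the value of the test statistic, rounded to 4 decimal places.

t = -1.9923

SE(b_1) = √(MSE/Sₓₓ) = √(7.9601/471.01) = 0.13.
t = (0.622 − 0.881) / 0.13 = -1.9923.
df = n − 2 = 192.
One-sided p ≈ 0.0239, which is < 0.05, so reject H₀.
There is evidence that the true slope on outdoor temperature is below 0.881 kWh/day per unit.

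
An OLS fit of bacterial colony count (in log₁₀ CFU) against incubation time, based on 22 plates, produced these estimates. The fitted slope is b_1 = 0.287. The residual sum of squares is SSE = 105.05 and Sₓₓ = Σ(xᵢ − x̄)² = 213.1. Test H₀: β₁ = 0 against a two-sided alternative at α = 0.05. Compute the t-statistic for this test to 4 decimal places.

t = 1.8281

MSE = SSE/(n − 2) = 105.05/20 = 5.2525.
SE(b_1) = √(MSE/Sₓₓ) = √(5.2525/213.1) = 0.156997.
t = 0.287 / 0.156997 = 1.8281.
df = n − 2 = 20.
Two-sided p ≈ 0.0825, which is ≥ 0.05, so fail to reject H₀.
The data do not give significant evidence of an association between incubation time and bacterial colony count.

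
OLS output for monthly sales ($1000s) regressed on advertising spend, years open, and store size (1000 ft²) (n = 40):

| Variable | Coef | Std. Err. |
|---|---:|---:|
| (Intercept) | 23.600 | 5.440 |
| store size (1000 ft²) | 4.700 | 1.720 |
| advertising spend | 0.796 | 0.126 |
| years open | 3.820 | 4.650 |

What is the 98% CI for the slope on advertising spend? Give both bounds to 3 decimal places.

Read off: b = 0.796, SE = 0.126 for advertising spend.
df = n − k − 1 = 40 − 3 − 1 = 36.
t* = t_{0.01, 36} = 2.434494.
Margin = t* × SE = 2.434494 × 0.126 = 0.30675.
CI: 0.796 ± 0.30675 → (0.489, 1.103).

(0.489, 1.103)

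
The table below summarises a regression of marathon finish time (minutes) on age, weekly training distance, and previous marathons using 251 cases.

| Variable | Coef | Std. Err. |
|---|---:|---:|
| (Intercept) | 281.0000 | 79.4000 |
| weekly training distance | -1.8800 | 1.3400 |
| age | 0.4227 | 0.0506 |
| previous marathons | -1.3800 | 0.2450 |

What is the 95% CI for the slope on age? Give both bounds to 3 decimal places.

(0.323, 0.522)

Read off: b = 0.4227, SE = 0.0506 for age.
df = n − k − 1 = 251 − 3 − 1 = 247.
t* = t_{0.025, 247} = 1.969615.
Margin = t* × SE = 1.969615 × 0.0506 = 0.09966.
CI: 0.4227 ± 0.09966 → (0.323, 0.522).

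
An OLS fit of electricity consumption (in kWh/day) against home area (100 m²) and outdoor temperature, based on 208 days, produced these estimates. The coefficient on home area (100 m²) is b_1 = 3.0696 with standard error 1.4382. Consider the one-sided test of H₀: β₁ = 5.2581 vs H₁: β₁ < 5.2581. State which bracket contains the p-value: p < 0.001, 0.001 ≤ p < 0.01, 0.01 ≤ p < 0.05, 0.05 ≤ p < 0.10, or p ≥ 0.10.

t = (3.0696 − 5.2581) / 1.4382 = -1.522.
df = n − k − 1 = 208 − 2 − 1 = 205.
One-sided p = P(T_{205} < t) ≈ 0.0648.
So 0.05 ≤ p < 0.10.

0.05 ≤ p < 0.10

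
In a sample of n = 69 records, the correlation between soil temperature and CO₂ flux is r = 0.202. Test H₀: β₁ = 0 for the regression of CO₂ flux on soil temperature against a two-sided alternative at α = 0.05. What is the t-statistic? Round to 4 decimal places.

t = 1.6882

t = r·√(n − 2)/√(1 − r²) = 0.202·√67/√0.959196 = 1.6882.
df = n − 2 = 67.
Two-sided p ≈ 0.0960, which is ≥ 0.05, so fail to reject H₀.
The data do not give significant evidence of a linear association between soil temperature and CO₂ flux.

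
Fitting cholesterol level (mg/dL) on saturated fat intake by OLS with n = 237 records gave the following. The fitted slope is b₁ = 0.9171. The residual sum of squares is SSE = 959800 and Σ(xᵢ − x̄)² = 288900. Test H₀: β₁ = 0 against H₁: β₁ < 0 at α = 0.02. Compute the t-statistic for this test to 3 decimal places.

MSE = SSE/(n − 2) = 959800/235 = 4084.26.
SE(b₁) = √(MSE/Sₓₓ) = √(4084.26/288900) = 0.1189.
t = 0.9171 / 0.1189 = 7.713.
df = n − 2 = 235.
One-sided p ≈ 1.0000, which is ≥ 0.02, so fail to reject H₀.
The data do not give significant evidence that the true slope on saturated fat intake is negative.

t = 7.713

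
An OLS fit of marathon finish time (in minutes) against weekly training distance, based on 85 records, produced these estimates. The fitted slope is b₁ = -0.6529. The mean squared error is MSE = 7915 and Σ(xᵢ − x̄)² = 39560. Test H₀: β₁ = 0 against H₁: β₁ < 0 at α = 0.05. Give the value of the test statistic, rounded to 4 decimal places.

SE(b₁) = √(MSE/Sₓₓ) = √(7915/39560) = 0.447298.
t = -0.6529 / 0.447298 = -1.4597.
df = n − 2 = 83.
One-sided p ≈ 0.0741, which is ≥ 0.05, so fail to reject H₀.
The data do not give significant evidence that the true slope on weekly training distance is negative.

t = -1.4597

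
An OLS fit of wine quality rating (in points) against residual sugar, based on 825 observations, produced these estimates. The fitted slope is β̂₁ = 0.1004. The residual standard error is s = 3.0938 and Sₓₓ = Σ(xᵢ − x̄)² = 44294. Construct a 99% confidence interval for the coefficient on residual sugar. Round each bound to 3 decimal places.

SE(β̂₁) = s/√Sₓₓ = 3.0938/√44294 = 0.0147001.
df = n − 2 = 823.
t* = t_{0.005, 823} = 2.581816.
Margin = t* × SE = 2.581816 × 0.0147001 = 0.03795.
CI: 0.1004 ± 0.03795 → (0.062, 0.138).
With 99% confidence, each one-unit increase in residual sugar is associated with a change of between 0.062 and 0.138 points in wine quality rating.

(0.062, 0.138)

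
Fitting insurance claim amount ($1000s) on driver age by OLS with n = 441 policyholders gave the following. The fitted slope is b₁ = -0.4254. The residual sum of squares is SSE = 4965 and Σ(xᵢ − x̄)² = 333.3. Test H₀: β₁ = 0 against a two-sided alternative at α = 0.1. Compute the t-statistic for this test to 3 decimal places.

MSE = SSE/(n − 2) = 4965/439 = 11.3098.
SE(b₁) = √(MSE/Sₓₓ) = √(11.3098/333.3) = 0.184209.
t = -0.4254 / 0.184209 = -2.309.
df = n − 2 = 439.
Two-sided p ≈ 0.0214, which is < 0.1, so reject H₀.
There is evidence that driver age is associated with insurance claim amount.

t = -2.309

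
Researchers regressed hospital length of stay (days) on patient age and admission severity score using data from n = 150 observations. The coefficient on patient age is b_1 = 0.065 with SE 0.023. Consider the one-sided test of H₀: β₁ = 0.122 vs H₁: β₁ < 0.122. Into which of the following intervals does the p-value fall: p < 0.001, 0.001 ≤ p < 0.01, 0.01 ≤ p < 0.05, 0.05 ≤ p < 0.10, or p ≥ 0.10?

0.001 ≤ p < 0.01

t = (0.065 − 0.122) / 0.023 = -2.478.
df = n − k − 1 = 150 − 2 − 1 = 147.
One-sided p = P(T_{147} < t) ≈ 0.0072.
So 0.001 ≤ p < 0.01.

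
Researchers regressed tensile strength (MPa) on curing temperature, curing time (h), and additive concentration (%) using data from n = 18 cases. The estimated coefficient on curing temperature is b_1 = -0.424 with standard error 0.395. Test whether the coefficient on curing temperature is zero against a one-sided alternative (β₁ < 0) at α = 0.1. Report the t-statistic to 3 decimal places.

H₀: β₁ = 0 vs H₁: β₁ < 0.
t = (b_1 − β₁⁰)/SE = -0.424 / 0.395 = -1.073.
df = n − k − 1 = 18 − 3 − 1 = 14.
One-sided p ≈ 0.1506, which is ≥ 0.1, so fail to reject H₀.
The data do not give significant evidence that the true slope on curing temperature is negative, holding the other predictors fixed.

t = -1.073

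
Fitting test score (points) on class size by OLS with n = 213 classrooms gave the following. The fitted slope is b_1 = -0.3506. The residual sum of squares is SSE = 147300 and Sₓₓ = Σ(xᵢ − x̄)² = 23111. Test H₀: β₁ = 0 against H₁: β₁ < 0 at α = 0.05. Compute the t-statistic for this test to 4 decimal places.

MSE = SSE/(n − 2) = 147300/211 = 698.104.
SE(b_1) = √(MSE/Sₓₓ) = √(698.104/23111) = 0.1738.
t = -0.3506 / 0.1738 = -2.0173.
df = n − 2 = 211.
One-sided p ≈ 0.0225, which is < 0.05, so reject H₀.
There is evidence that the true slope on class size is negative.

t = -2.0173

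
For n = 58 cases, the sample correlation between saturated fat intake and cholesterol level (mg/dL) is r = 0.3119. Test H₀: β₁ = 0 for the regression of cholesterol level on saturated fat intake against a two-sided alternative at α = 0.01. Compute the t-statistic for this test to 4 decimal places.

t = r·√(n − 2)/√(1 − r²) = 0.3119·√56/√0.902718 = 2.4566.
df = n − 2 = 56.
Two-sided p ≈ 0.0172, which is ≥ 0.01, so fail to reject H₀.
The data do not give significant evidence of a linear association between saturated fat intake and cholesterol level.

t = 2.4566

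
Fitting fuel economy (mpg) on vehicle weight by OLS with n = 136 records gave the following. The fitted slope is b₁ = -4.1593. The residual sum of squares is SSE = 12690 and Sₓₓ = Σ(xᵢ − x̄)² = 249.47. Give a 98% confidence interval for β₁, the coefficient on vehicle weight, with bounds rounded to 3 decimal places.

(-5.610, -2.709)

MSE = SSE/(n − 2) = 12690/134 = 94.7015.
SE(b₁) = √(MSE/Sₓₓ) = √(94.7015/249.47) = 0.616126.
df = n − 2 = 134.
t* = t_{0.01, 134} = 2.354498.
Margin = t* × SE = 2.354498 × 0.616126 = 1.45067.
CI: -4.1593 ± 1.45067 → (-5.610, -2.709).
With 98% confidence, each one-unit increase in vehicle weight is associated with a change of between -5.610 and -2.709 mpg in fuel economy.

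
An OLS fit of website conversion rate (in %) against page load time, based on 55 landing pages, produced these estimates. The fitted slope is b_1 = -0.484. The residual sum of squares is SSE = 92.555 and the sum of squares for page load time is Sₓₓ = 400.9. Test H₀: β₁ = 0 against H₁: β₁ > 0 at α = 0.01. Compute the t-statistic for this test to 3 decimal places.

t = -7.333

MSE = SSE/(n − 2) = 92.555/53 = 1.74632.
SE(b_1) = √(MSE/Sₓₓ) = √(1.74632/400.9) = 0.066.
t = -0.484 / 0.066 = -7.333.
df = n − 2 = 53.
One-sided p ≈ 1.0000, which is ≥ 0.01, so fail to reject H₀.
The data do not give significant evidence that the true slope on page load time is positive.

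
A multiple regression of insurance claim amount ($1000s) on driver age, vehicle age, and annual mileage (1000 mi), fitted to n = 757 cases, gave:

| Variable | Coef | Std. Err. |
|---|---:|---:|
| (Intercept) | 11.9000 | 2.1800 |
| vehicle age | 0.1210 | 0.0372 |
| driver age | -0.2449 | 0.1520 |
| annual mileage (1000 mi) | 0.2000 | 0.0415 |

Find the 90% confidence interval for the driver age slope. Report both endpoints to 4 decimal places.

Read off: b = -0.2449, SE = 0.1520 for driver age.
df = n − k − 1 = 757 − 3 − 1 = 753.
t* = t_{0.05, 753} = 1.64688.
Margin = t* × SE = 1.64688 × 0.1520 = 0.250326.
CI: -0.2449 ± 0.250326 → (-0.4952, 0.0054).

(-0.4952, 0.0054)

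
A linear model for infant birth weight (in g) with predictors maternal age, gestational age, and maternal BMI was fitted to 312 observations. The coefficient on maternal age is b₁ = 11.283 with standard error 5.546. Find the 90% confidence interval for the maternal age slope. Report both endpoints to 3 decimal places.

df = n − k − 1 = 312 − 3 − 1 = 308.
t* = t_{0.05, 308} = 1.649816.
Margin = t* × SE = 1.649816 × 5.546 = 9.14988.
CI: 11.283 ± 9.14988 → (2.133, 20.433).
With 90% confidence, each one-unit increase in maternal age is associated with a change of between 2.133 and 20.433 g in infant birth weight, holding the other predictors fixed.

(2.133, 20.433)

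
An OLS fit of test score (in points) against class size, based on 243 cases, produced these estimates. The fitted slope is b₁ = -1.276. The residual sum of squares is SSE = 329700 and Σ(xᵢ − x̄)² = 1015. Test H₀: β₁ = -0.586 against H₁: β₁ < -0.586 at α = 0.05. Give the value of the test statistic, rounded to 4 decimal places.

t = -0.5943

MSE = SSE/(n − 2) = 329700/241 = 1368.05.
SE(b₁) = √(MSE/Sₓₓ) = √(1368.05/1015) = 1.16096.
t = (-1.276 − (-0.586)) / 1.16096 = -0.5943.
df = n − 2 = 241.
One-sided p ≈ 0.2764, which is ≥ 0.05, so fail to reject H₀.
The data do not give significant evidence that the true slope on class size is below -0.586 points per unit.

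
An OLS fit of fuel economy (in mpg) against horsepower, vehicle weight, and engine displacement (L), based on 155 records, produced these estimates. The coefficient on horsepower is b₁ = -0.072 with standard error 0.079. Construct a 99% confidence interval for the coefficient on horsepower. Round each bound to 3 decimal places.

df = n − k − 1 = 155 − 3 − 1 = 151.
t* = t_{0.005, 151} = 2.60878.
Margin = t* × SE = 2.60878 × 0.079 = 0.20609.
CI: -0.072 ± 0.20609 → (-0.278, 0.134).
With 99% confidence, each one-unit increase in horsepower is associated with a change of between -0.278 and 0.134 mpg in fuel economy, holding the other predictors fixed.

(-0.278, 0.134)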